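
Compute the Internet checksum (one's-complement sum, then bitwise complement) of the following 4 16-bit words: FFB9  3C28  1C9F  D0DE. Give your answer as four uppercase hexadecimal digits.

D69F

One's-complement addition (fold any carry out of bit 15 back into bit 0):
  0xFFB9 + 0x3C28 = 0x13BE1 → wrap carry → 0x3BE2
  0x3BE2 + 0x1C9F = 0x05881
  0x5881 + 0xD0DE = 0x1295F → wrap carry → 0x2960
One's-complement sum = 0x2960.
Checksum = ~0x2960 & 0xFFFF = 0xD69F.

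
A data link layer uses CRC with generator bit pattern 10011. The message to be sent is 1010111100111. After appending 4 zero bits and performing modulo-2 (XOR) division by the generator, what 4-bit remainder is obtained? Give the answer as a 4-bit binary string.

1110

Append 4 zeros: 10101111001110000. Divide by 10011 (XOR where the leading bit is 1):
  pos 0: 10101 XOR 10011 = 00110
  pos 2: 11011 XOR 10011 = 01000
  pos 3: 10001 XOR 10011 = 00010
  pos 6: 10001 XOR 10011 = 00010
  pos 9: 10110 XOR 10011 = 00101
  pos 11: 10100 XOR 10011 = 00111
Remainder (last 4 bits) = 1110. This is the CRC / FCS.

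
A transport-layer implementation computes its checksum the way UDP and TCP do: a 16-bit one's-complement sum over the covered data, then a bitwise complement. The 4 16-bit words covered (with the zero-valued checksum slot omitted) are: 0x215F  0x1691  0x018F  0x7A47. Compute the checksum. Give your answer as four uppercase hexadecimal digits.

One's-complement addition (fold any carry out of bit 15 back into bit 0):
  0x215F + 0x1691 = 0x037F0
  0x37F0 + 0x018F = 0x0397F
  0x397F + 0x7A47 = 0x0B3C6
One's-complement sum = 0xB3C6.
Checksum = ~0xB3C6 & 0xFFFF = 0x4C39.

4C39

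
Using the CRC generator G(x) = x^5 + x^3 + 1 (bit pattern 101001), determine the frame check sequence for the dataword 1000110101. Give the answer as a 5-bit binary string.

01001

Append 5 zeros: 100011010100000. Divide by 101001 (XOR where the leading bit is 1):
  pos 0: 100011 XOR 101001 = 001010
  pos 2: 101001 XOR 101001 = 000000
  pos 9: 100000 XOR 101001 = 001001
Remainder (last 5 bits) = 01001. This is the CRC / FCS.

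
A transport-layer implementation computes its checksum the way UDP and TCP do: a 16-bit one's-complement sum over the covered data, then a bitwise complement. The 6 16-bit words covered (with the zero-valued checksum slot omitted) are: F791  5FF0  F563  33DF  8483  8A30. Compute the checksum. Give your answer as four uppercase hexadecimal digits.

7086

One's-complement addition (fold any carry out of bit 15 back into bit 0):
  0xF791 + 0x5FF0 = 0x15781 → wrap carry → 0x5782
  0x5782 + 0xF563 = 0x14CE5 → wrap carry → 0x4CE6
  0x4CE6 + 0x33DF = 0x080C5
  0x80C5 + 0x8483 = 0x10548 → wrap carry → 0x0549
  0x0549 + 0x8A30 = 0x08F79
One's-complement sum = 0x8F79.
Checksum = ~0x8F79 & 0xFFFF = 0x7086.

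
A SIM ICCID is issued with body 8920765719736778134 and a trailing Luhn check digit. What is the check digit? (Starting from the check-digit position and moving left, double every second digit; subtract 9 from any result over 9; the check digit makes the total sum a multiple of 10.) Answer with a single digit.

6

Partial digits right→left: 4 3 1 8 7 7 6 3 7 9 1 7 5 6 7 0 2 9 8
Double every second digit counting from the check-digit position (so the 1st, 3rd, 5th, ... of the partial from the right).
  doubled (with −9 where >9): 8 2 5 3 5 2 1 5 4 7 → sum 42
  kept as-is: 3 8 7 3 9 7 6 0 9 → sum 52
Total = 42 + 52 = 94.
Check digit = (10 − (94 mod 10)) mod 10 = 6.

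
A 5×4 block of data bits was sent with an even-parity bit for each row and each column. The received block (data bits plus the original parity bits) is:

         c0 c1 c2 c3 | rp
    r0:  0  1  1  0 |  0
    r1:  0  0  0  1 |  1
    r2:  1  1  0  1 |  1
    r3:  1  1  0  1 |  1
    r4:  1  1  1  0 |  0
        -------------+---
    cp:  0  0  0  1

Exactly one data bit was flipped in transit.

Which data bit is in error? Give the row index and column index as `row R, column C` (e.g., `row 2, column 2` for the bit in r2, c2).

row 4, column 0

Recompute each row's even parity and compare to rp:
  r0: data parity 0, sent rp 0 → ok
  r1: data parity 1, sent rp 1 → ok
  r2: data parity 1, sent rp 1 → ok
  r3: data parity 1, sent rp 1 → ok
  r4: data parity 1, sent rp 0 → mismatch
Recompute each column's even parity and compare to cp:
  c0: data parity 1, sent cp 0 → mismatch
  c1: data parity 0, sent cp 0 → ok
  c2: data parity 0, sent cp 0 → ok
  c3: data parity 1, sent cp 1 → ok
Exactly one row (r4) and one column (c0) fail → the flipped bit is at their intersection.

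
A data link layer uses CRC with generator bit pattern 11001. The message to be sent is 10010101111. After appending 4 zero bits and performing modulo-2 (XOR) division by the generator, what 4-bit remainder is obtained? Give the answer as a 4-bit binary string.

1110

Append 4 zeros: 100101011110000. Divide by 11001 (XOR where the leading bit is 1):
  pos 0: 10010 XOR 11001 = 01011
  pos 1: 10111 XOR 11001 = 01110
  pos 2: 11100 XOR 11001 = 00101
  pos 4: 10111 XOR 11001 = 01110
  pos 5: 11101 XOR 11001 = 00100
  pos 7: 10010 XOR 11001 = 01011
  pos 8: 10110 XOR 11001 = 01111
  pos 9: 11110 XOR 11001 = 00111
Remainder (last 4 bits) = 1110. This is the CRC / FCS.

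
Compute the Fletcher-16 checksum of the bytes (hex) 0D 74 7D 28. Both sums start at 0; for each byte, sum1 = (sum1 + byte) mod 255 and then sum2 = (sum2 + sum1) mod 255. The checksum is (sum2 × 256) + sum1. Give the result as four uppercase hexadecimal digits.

Running sums (mod 255):
  after byte 0 (0D): sum1=13, sum2=13
  after byte 1 (74): sum1=129, sum2=142
  after byte 2 (7D): sum1=254, sum2=141
  after byte 3 (28): sum1=39, sum2=180
Checksum = sum2·256 + sum1 = 180·256 + 39 = 46119 = 0xB427.

B427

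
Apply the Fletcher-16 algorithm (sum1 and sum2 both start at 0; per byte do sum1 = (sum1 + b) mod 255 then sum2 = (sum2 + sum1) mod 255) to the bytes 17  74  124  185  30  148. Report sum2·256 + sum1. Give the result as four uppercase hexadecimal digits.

C944

Running sums (mod 255):
  after byte 0 (17): sum1=17, sum2=17
  after byte 1 (74): sum1=91, sum2=108
  after byte 2 (124): sum1=215, sum2=68
  after byte 3 (185): sum1=145, sum2=213
  after byte 4 (30): sum1=175, sum2=133
  after byte 5 (148): sum1=68, sum2=201
Checksum = sum2·256 + sum1 = 201·256 + 68 = 51524 = 0xC944.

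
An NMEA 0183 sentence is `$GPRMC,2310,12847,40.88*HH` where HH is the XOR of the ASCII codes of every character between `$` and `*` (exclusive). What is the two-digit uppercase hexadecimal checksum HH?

XOR the ASCII codes of the payload characters:
  'G' = 0x47 → acc = 0x47
  'P' = 0x50 → acc = 0x17
  'R' = 0x52 → acc = 0x45
  'M' = 0x4D → acc = 0x08
  'C' = 0x43 → acc = 0x4B
  ',' = 0x2C → acc = 0x67
  '2' = 0x32 → acc = 0x55
  '3' = 0x33 → acc = 0x66
  '1' = 0x31 → acc = 0x57
  '0' = 0x30 → acc = 0x67
  ',' = 0x2C → acc = 0x4B
  '1' = 0x31 → acc = 0x7A
  '2' = 0x32 → acc = 0x48
  '8' = 0x38 → acc = 0x70
  '4' = 0x34 → acc = 0x44
  '7' = 0x37 → acc = 0x73
  ',' = 0x2C → acc = 0x5F
  '4' = 0x34 → acc = 0x6B
  '0' = 0x30 → acc = 0x5B
  '.' = 0x2E → acc = 0x75
  '8' = 0x38 → acc = 0x4D
  '8' = 0x38 → acc = 0x75
Checksum = 0x75.

75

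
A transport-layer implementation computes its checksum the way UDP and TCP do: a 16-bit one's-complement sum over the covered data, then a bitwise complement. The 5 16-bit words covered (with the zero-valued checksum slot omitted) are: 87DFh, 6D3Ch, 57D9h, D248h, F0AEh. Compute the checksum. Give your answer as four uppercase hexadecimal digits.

F012

One's-complement addition (fold any carry out of bit 15 back into bit 0):
  0x87DF + 0x6D3C = 0x0F51B
  0xF51B + 0x57D9 = 0x14CF4 → wrap carry → 0x4CF5
  0x4CF5 + 0xD248 = 0x11F3D → wrap carry → 0x1F3E
  0x1F3E + 0xF0AE = 0x10FEC → wrap carry → 0x0FED
One's-complement sum = 0x0FED.
Checksum = ~0x0FED & 0xFFFF = 0xF012.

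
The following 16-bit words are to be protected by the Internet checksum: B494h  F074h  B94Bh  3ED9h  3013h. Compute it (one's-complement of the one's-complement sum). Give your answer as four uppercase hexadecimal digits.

One's-complement addition (fold any carry out of bit 15 back into bit 0):
  0xB494 + 0xF074 = 0x1A508 → wrap carry → 0xA509
  0xA509 + 0xB94B = 0x15E54 → wrap carry → 0x5E55
  0x5E55 + 0x3ED9 = 0x09D2E
  0x9D2E + 0x3013 = 0x0CD41
One's-complement sum = 0xCD41.
Checksum = ~0xCD41 & 0xFFFF = 0x32BE.

32BE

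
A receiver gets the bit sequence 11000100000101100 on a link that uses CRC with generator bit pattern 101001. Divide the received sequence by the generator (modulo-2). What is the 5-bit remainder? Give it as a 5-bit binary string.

Modulo-2 division of 11000100000101100 by 101001:
  pos 0: 110001 XOR 101001 = 011000
  pos 1: 110000 XOR 101001 = 011001
  pos 2: 110010 XOR 101001 = 011011
  pos 3: 110110 XOR 101001 = 011111
  pos 4: 111110 XOR 101001 = 010111
  pos 5: 101110 XOR 101001 = 000111
  pos 8: 111101 XOR 101001 = 010100
  pos 9: 101001 XOR 101001 = 000000
Remainder = 00000 (zero — the frame passes the CRC check).

00000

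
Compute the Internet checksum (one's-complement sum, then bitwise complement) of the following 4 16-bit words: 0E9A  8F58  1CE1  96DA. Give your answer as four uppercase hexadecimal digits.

AE51

One's-complement addition (fold any carry out of bit 15 back into bit 0):
  0x0E9A + 0x8F58 = 0x09DF2
  0x9DF2 + 0x1CE1 = 0x0BAD3
  0xBAD3 + 0x96DA = 0x151AD → wrap carry → 0x51AE
One's-complement sum = 0x51AE.
Checksum = ~0x51AE & 0xFFFF = 0xAE51.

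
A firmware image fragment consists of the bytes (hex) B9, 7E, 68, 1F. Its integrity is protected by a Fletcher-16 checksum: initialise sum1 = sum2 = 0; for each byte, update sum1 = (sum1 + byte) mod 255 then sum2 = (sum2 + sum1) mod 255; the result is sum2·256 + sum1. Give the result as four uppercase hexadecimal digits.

Running sums (mod 255):
  after byte 0 (B9): sum1=185, sum2=185
  after byte 1 (7E): sum1=56, sum2=241
  after byte 2 (68): sum1=160, sum2=146
  after byte 3 (1F): sum1=191, sum2=82
Checksum = sum2·256 + sum1 = 82·256 + 191 = 21183 = 0x52BF.

52BF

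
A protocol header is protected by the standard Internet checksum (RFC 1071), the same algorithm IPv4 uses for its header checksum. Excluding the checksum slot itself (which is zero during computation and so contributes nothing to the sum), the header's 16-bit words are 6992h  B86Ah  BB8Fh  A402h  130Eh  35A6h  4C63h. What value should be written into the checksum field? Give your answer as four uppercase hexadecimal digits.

One's-complement addition (fold any carry out of bit 15 back into bit 0):
  0x6992 + 0xB86A = 0x121FC → wrap carry → 0x21FD
  0x21FD + 0xBB8F = 0x0DD8C
  0xDD8C + 0xA402 = 0x1818E → wrap carry → 0x818F
  0x818F + 0x130E = 0x0949D
  0x949D + 0x35A6 = 0x0CA43
  0xCA43 + 0x4C63 = 0x116A6 → wrap carry → 0x16A7
One's-complement sum = 0x16A7.
Checksum = ~0x16A7 & 0xFFFF = 0xE958.

E958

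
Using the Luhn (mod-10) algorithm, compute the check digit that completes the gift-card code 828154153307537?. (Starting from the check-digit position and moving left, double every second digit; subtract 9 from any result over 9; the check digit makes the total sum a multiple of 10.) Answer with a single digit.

6

Partial digits right→left: 7 3 5 7 0 3 3 5 1 4 5 1 8 2 8
Double every second digit counting from the check-digit position (so the 1st, 3rd, 5th, ... of the partial from the right).
  doubled (with −9 where >9): 5 1 0 6 2 1 7 7 → sum 29
  kept as-is: 3 7 3 5 4 1 2 → sum 25
Total = 29 + 25 = 54.
Check digit = (10 − (54 mod 10)) mod 10 = 6.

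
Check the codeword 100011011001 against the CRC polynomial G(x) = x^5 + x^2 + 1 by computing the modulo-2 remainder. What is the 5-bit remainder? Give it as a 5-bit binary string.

Modulo-2 division of 100011011001 by 100101:
  pos 0: 100011 XOR 100101 = 000110
  pos 3: 110011 XOR 100101 = 010110
  pos 4: 101100 XOR 100101 = 001001
  pos 6: 100101 XOR 100101 = 000000
Remainder = 00000 (zero — the frame passes the CRC check).

00000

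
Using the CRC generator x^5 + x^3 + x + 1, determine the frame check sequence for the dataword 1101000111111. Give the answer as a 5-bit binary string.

Append 5 zeros: 110100011111100000. Divide by 101011 (XOR where the leading bit is 1):
  pos 0: 110100 XOR 101011 = 011111
  pos 1: 111110 XOR 101011 = 010101
  pos 2: 101011 XOR 101011 = 000000
  pos 8: 111110 XOR 101011 = 010101
  pos 9: 101010 XOR 101011 = 000001
Remainder (last 5 bits) = 01000. This is the CRC / FCS.

01000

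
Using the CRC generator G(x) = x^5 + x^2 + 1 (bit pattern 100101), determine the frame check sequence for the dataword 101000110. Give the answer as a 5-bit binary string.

00101

Append 5 zeros: 10100011000000. Divide by 100101 (XOR where the leading bit is 1):
  pos 0: 101000 XOR 100101 = 001101
  pos 2: 110111 XOR 100101 = 010010
  pos 3: 100100 XOR 100101 = 000001
  pos 8: 100000 XOR 100101 = 000101
Remainder (last 5 bits) = 00101. This is the CRC / FCS.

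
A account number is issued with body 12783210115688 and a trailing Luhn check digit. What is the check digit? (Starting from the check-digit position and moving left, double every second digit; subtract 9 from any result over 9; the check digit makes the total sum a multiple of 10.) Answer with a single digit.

Partial digits right→left: 8 8 6 5 1 1 0 1 2 3 8 7 2 1
Double every second digit counting from the check-digit position (so the 1st, 3rd, 5th, ... of the partial from the right).
  doubled (with −9 where >9): 7 3 2 0 4 7 4 → sum 27
  kept as-is: 8 5 1 1 3 7 1 → sum 26
Total = 27 + 26 = 53.
Check digit = (10 − (53 mod 10)) mod 10 = 7.

7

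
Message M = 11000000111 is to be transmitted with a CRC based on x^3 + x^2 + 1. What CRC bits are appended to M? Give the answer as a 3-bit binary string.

100

Append 3 zeros: 11000000111000. Divide by 1101 (XOR where the leading bit is 1):
  pos 0: 1100 XOR 1101 = 0001
  pos 3: 1000 XOR 1101 = 0101
  pos 4: 1010 XOR 1101 = 0111
  pos 5: 1111 XOR 1101 = 0010
  pos 7: 1011 XOR 1101 = 0110
  pos 8: 1100 XOR 1101 = 0001
Remainder (last 3 bits) = 100. This is the CRC / FCS.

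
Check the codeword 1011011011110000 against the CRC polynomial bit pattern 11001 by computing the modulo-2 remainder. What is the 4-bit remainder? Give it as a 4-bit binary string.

0001

Modulo-2 division of 1011011011110000 by 11001:
  pos 0: 10110 XOR 11001 = 01111
  pos 1: 11111 XOR 11001 = 00110
  pos 3: 11010 XOR 11001 = 00011
  pos 6: 11111 XOR 11001 = 00110
  pos 8: 11010 XOR 11001 = 00011
  pos 11: 11000 XOR 11001 = 00001
Remainder = 0001 (nonzero — an error is detected).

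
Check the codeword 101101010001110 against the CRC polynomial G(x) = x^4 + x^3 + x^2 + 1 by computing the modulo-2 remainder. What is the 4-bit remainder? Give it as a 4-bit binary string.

Modulo-2 division of 101101010001110 by 11101:
  pos 0: 10110 XOR 11101 = 01011
  pos 1: 10111 XOR 11101 = 01010
  pos 2: 10100 XOR 11101 = 01001
  pos 3: 10011 XOR 11101 = 01110
  pos 4: 11100 XOR 11101 = 00001
  pos 8: 10011 XOR 11101 = 01110
  pos 9: 11101 XOR 11101 = 00000
Remainder = 0000 (zero — the frame passes the CRC check).

0000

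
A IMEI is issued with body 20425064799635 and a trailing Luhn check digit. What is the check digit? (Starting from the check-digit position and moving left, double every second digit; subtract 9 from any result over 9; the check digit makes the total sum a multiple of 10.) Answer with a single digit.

Partial digits right→left: 5 3 6 9 9 7 4 6 0 5 2 4 0 2
Double every second digit counting from the check-digit position (so the 1st, 3rd, 5th, ... of the partial from the right).
  doubled (with −9 where >9): 1 3 9 8 0 4 0 → sum 25
  kept as-is: 3 9 7 6 5 4 2 → sum 36
Total = 25 + 36 = 61.
Check digit = (10 − (61 mod 10)) mod 10 = 9.

9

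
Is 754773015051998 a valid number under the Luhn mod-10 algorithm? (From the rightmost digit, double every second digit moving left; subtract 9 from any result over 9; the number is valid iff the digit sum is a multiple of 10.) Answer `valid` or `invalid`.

valid

From the right, keep odd positions and double even positions (subtract 9 from any doubled value over 9):
  doubled (positions 2,4,...): 9 2 0 2 6 5 1 → sum 25
  kept (positions 1,3,...): 8 9 5 5 0 7 4 7 → sum 45
Total = 70.
70 mod 10 = 0, so the number is valid.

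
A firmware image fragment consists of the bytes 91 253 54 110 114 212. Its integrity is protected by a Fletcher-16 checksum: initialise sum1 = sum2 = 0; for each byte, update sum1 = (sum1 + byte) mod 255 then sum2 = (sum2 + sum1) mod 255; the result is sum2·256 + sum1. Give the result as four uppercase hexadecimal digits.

F745

Running sums (mod 255):
  after byte 0 (91): sum1=91, sum2=91
  after byte 1 (253): sum1=89, sum2=180
  after byte 2 (54): sum1=143, sum2=68
  after byte 3 (110): sum1=253, sum2=66
  after byte 4 (114): sum1=112, sum2=178
  after byte 5 (212): sum1=69, sum2=247
Checksum = sum2·256 + sum1 = 247·256 + 69 = 63301 = 0xF745.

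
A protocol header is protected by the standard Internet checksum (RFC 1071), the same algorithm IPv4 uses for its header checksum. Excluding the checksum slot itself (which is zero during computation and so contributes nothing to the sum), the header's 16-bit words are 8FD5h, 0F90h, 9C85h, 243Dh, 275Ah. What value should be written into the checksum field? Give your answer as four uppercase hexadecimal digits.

787D

One's-complement addition (fold any carry out of bit 15 back into bit 0):
  0x8FD5 + 0x0F90 = 0x09F65
  0x9F65 + 0x9C85 = 0x13BEA → wrap carry → 0x3BEB
  0x3BEB + 0x243D = 0x06028
  0x6028 + 0x275A = 0x08782
One's-complement sum = 0x8782.
Checksum = ~0x8782 & 0xFFFF = 0x787D.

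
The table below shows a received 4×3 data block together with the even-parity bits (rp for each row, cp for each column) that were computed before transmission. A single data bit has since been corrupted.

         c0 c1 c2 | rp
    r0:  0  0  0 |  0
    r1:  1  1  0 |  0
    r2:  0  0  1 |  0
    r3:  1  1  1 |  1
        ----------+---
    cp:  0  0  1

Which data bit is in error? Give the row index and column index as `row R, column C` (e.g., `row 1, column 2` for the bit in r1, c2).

Recompute each row's even parity and compare to rp:
  r0: data parity 0, sent rp 0 → ok
  r1: data parity 0, sent rp 0 → ok
  r2: data parity 1, sent rp 0 → mismatch
  r3: data parity 1, sent rp 1 → ok
Recompute each column's even parity and compare to cp:
  c0: data parity 0, sent cp 0 → ok
  c1: data parity 0, sent cp 0 → ok
  c2: data parity 0, sent cp 1 → mismatch
Exactly one row (r2) and one column (c2) fail → the flipped bit is at their intersection.

row 2, column 2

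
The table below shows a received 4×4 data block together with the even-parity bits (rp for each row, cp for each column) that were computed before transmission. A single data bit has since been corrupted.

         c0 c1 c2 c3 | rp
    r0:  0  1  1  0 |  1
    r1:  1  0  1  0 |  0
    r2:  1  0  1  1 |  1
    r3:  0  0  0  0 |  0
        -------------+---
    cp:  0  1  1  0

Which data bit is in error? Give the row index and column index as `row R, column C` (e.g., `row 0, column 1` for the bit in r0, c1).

row 0, column 3

Recompute each row's even parity and compare to rp:
  r0: data parity 0, sent rp 1 → mismatch
  r1: data parity 0, sent rp 0 → ok
  r2: data parity 1, sent rp 1 → ok
  r3: data parity 0, sent rp 0 → ok
Recompute each column's even parity and compare to cp:
  c0: data parity 0, sent cp 0 → ok
  c1: data parity 1, sent cp 1 → ok
  c2: data parity 1, sent cp 1 → ok
  c3: data parity 1, sent cp 0 → mismatch
Exactly one row (r0) and one column (c3) fail → the flipped bit is at their intersection.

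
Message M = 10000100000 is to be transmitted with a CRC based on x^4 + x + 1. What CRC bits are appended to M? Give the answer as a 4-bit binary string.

Append 4 zeros: 100001000000000. Divide by 10011 (XOR where the leading bit is 1):
  pos 0: 10000 XOR 10011 = 00011
  pos 3: 11100 XOR 10011 = 01111
  pos 4: 11110 XOR 10011 = 01101
  pos 5: 11010 XOR 10011 = 01001
  pos 6: 10010 XOR 10011 = 00001
  pos 10: 10000 XOR 10011 = 00011
Remainder (last 4 bits) = 0011. This is the CRC / FCS.

0011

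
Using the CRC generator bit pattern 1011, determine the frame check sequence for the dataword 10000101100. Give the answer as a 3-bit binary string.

101

Append 3 zeros: 10000101100000. Divide by 1011 (XOR where the leading bit is 1):
  pos 0: 1000 XOR 1011 = 0011
  pos 2: 1101 XOR 1011 = 0110
  pos 3: 1100 XOR 1011 = 0111
  pos 4: 1111 XOR 1011 = 0100
  pos 5: 1001 XOR 1011 = 0010
  pos 7: 1000 XOR 1011 = 0011
  pos 9: 1100 XOR 1011 = 0111
  pos 10: 1110 XOR 1011 = 0101
Remainder (last 3 bits) = 101. This is the CRC / FCS.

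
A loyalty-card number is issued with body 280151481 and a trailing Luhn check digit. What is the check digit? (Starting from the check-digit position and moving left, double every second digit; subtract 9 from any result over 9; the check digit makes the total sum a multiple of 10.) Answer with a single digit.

7

Partial digits right→left: 1 8 4 1 5 1 0 8 2
Double every second digit counting from the check-digit position (so the 1st, 3rd, 5th, ... of the partial from the right).
  doubled (with −9 where >9): 2 8 1 0 4 → sum 15
  kept as-is: 8 1 1 8 → sum 18
Total = 15 + 18 = 33.
Check digit = (10 − (33 mod 10)) mod 10 = 7.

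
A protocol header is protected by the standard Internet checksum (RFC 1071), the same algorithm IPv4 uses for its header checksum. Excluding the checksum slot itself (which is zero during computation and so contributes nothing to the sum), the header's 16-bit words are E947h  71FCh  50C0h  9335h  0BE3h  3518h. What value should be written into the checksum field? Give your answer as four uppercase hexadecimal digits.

7FCA

One's-complement addition (fold any carry out of bit 15 back into bit 0):
  0xE947 + 0x71FC = 0x15B43 → wrap carry → 0x5B44
  0x5B44 + 0x50C0 = 0x0AC04
  0xAC04 + 0x9335 = 0x13F39 → wrap carry → 0x3F3A
  0x3F3A + 0x0BE3 = 0x04B1D
  0x4B1D + 0x3518 = 0x08035
One's-complement sum = 0x8035.
Checksum = ~0x8035 & 0xFFFF = 0x7FCA.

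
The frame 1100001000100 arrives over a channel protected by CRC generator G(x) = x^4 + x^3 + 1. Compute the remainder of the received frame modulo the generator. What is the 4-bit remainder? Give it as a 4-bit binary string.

Modulo-2 division of 1100001000100 by 11001:
  pos 0: 11000 XOR 11001 = 00001
  pos 4: 10100 XOR 11001 = 01101
  pos 5: 11010 XOR 11001 = 00011
  pos 8: 11100 XOR 11001 = 00101
Remainder = 0101 (nonzero — an error is detected).

0101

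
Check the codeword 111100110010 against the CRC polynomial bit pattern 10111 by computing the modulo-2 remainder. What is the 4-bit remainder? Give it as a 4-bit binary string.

Modulo-2 division of 111100110010 by 10111:
  pos 0: 11110 XOR 10111 = 01001
  pos 1: 10010 XOR 10111 = 00101
  pos 3: 10111 XOR 10111 = 00000
Remainder = 0010 (nonzero — an error is detected).

0010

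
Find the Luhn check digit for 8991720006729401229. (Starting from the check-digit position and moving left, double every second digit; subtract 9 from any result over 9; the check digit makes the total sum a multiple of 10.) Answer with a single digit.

5

Partial digits right→left: 9 2 2 1 0 4 9 2 7 6 0 0 0 2 7 1 9 9 8
Double every second digit counting from the check-digit position (so the 1st, 3rd, 5th, ... of the partial from the right).
  doubled (with −9 where >9): 9 4 0 9 5 0 0 5 9 7 → sum 48
  kept as-is: 2 1 4 2 6 0 2 1 9 → sum 27
Total = 48 + 27 = 75.
Check digit = (10 − (75 mod 10)) mod 10 = 5.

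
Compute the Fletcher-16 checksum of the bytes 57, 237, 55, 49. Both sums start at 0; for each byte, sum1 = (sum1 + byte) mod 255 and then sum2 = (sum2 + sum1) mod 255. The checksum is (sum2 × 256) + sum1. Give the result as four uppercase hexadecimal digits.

Running sums (mod 255):
  after byte 0 (57): sum1=57, sum2=57
  after byte 1 (237): sum1=39, sum2=96
  after byte 2 (55): sum1=94, sum2=190
  after byte 3 (49): sum1=143, sum2=78
Checksum = sum2·256 + sum1 = 78·256 + 143 = 20111 = 0x4E8F.

4E8F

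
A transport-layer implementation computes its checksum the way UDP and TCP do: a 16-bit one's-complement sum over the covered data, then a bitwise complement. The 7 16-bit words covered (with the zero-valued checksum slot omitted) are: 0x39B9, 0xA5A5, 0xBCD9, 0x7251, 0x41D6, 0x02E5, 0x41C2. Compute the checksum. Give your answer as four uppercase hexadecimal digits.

6AF8

One's-complement addition (fold any carry out of bit 15 back into bit 0):
  0x39B9 + 0xA5A5 = 0x0DF5E
  0xDF5E + 0xBCD9 = 0x19C37 → wrap carry → 0x9C38
  0x9C38 + 0x7251 = 0x10E89 → wrap carry → 0x0E8A
  0x0E8A + 0x41D6 = 0x05060
  0x5060 + 0x02E5 = 0x05345
  0x5345 + 0x41C2 = 0x09507
One's-complement sum = 0x9507.
Checksum = ~0x9507 & 0xFFFF = 0x6AF8.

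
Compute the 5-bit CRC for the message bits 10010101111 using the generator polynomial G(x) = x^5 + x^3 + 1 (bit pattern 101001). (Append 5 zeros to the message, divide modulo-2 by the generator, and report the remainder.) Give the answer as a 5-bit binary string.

00111

Append 5 zeros: 1001010111100000. Divide by 101001 (XOR where the leading bit is 1):
  pos 0: 100101 XOR 101001 = 001100
  pos 2: 110001 XOR 101001 = 011000
  pos 3: 110001 XOR 101001 = 011000
  pos 4: 110001 XOR 101001 = 011000
  pos 5: 110001 XOR 101001 = 011000
  pos 6: 110000 XOR 101001 = 011001
  pos 7: 110010 XOR 101001 = 011011
  pos 8: 110110 XOR 101001 = 011111
  pos 9: 111110 XOR 101001 = 010111
  pos 10: 101110 XOR 101001 = 000111
Remainder (last 5 bits) = 00111. This is the CRC / FCS.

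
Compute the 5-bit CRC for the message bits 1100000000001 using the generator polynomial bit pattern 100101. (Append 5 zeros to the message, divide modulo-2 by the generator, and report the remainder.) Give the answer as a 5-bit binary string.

Append 5 zeros: 110000000000100000. Divide by 100101 (XOR where the leading bit is 1):
  pos 0: 110000 XOR 100101 = 010101
  pos 1: 101010 XOR 100101 = 001111
  pos 3: 111100 XOR 100101 = 011001
  pos 4: 110010 XOR 100101 = 010111
  pos 5: 101110 XOR 100101 = 001011
  pos 7: 101101 XOR 100101 = 001000
  pos 9: 100000 XOR 100101 = 000101
  pos 12: 101000 XOR 100101 = 001101
Remainder (last 5 bits) = 01101. This is the CRC / FCS.

01101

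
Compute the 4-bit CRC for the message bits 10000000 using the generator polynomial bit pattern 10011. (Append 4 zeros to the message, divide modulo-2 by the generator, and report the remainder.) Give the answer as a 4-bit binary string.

1110

Append 4 zeros: 100000000000. Divide by 10011 (XOR where the leading bit is 1):
  pos 0: 10000 XOR 10011 = 00011
  pos 3: 11000 XOR 10011 = 01011
  pos 4: 10110 XOR 10011 = 00101
  pos 6: 10100 XOR 10011 = 00111
Remainder (last 4 bits) = 1110. This is the CRC / FCS.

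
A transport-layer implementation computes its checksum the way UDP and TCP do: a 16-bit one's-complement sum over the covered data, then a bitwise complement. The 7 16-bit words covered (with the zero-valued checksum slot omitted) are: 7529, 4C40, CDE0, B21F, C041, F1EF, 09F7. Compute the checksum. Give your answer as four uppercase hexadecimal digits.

One's-complement addition (fold any carry out of bit 15 back into bit 0):
  0x7529 + 0x4C40 = 0x0C169
  0xC169 + 0xCDE0 = 0x18F49 → wrap carry → 0x8F4A
  0x8F4A + 0xB21F = 0x14169 → wrap carry → 0x416A
  0x416A + 0xC041 = 0x101AB → wrap carry → 0x01AC
  0x01AC + 0xF1EF = 0x0F39B
  0xF39B + 0x09F7 = 0x0FD92
One's-complement sum = 0xFD92.
Checksum = ~0xFD92 & 0xFFFF = 0x026D.

026D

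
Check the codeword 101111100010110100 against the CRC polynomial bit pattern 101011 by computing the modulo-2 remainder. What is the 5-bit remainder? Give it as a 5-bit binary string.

00000

Modulo-2 division of 101111100010110100 by 101011:
  pos 0: 101111 XOR 101011 = 000100
  pos 3: 100100 XOR 101011 = 001111
  pos 5: 111101 XOR 101011 = 010110
  pos 6: 101100 XOR 101011 = 000111
  pos 9: 111110 XOR 101011 = 010101
  pos 10: 101011 XOR 101011 = 000000
Remainder = 00000 (zero — the frame passes the CRC check).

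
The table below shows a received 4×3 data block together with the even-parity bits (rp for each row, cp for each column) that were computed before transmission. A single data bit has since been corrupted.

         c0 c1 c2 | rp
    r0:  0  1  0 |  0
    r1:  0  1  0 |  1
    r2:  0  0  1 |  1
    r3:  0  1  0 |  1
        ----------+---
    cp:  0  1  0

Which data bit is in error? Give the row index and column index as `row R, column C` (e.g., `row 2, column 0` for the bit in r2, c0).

row 0, column 2

Recompute each row's even parity and compare to rp:
  r0: data parity 1, sent rp 0 → mismatch
  r1: data parity 1, sent rp 1 → ok
  r2: data parity 1, sent rp 1 → ok
  r3: data parity 1, sent rp 1 → ok
Recompute each column's even parity and compare to cp:
  c0: data parity 0, sent cp 0 → ok
  c1: data parity 1, sent cp 1 → ok
  c2: data parity 1, sent cp 0 → mismatch
Exactly one row (r0) and one column (c2) fail → the flipped bit is at their intersection.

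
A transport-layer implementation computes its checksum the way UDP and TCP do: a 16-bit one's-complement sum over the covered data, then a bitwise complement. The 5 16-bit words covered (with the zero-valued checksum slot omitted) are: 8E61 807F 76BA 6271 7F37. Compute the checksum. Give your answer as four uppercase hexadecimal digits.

98BB

One's-complement addition (fold any carry out of bit 15 back into bit 0):
  0x8E61 + 0x807F = 0x10EE0 → wrap carry → 0x0EE1
  0x0EE1 + 0x76BA = 0x0859B
  0x859B + 0x6271 = 0x0E80C
  0xE80C + 0x7F37 = 0x16743 → wrap carry → 0x6744
One's-complement sum = 0x6744.
Checksum = ~0x6744 & 0xFFFF = 0x98BB.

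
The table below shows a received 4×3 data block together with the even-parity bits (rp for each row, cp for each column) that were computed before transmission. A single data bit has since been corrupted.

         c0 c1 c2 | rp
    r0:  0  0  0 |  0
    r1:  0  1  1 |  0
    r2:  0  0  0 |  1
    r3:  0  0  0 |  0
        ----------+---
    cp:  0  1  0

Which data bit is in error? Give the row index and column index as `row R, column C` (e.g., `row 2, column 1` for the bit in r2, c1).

row 2, column 2

Recompute each row's even parity and compare to rp:
  r0: data parity 0, sent rp 0 → ok
  r1: data parity 0, sent rp 0 → ok
  r2: data parity 0, sent rp 1 → mismatch
  r3: data parity 0, sent rp 0 → ok
Recompute each column's even parity and compare to cp:
  c0: data parity 0, sent cp 0 → ok
  c1: data parity 1, sent cp 1 → ok
  c2: data parity 1, sent cp 0 → mismatch
Exactly one row (r2) and one column (c2) fail → the flipped bit is at their intersection.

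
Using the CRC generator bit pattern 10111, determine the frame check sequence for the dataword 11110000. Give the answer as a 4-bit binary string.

Append 4 zeros: 111100000000. Divide by 10111 (XOR where the leading bit is 1):
  pos 0: 11110 XOR 10111 = 01001
  pos 1: 10010 XOR 10111 = 00101
  pos 3: 10100 XOR 10111 = 00011
  pos 6: 11000 XOR 10111 = 01111
  pos 7: 11110 XOR 10111 = 01001
Remainder (last 4 bits) = 1001. This is the CRC / FCS.

1001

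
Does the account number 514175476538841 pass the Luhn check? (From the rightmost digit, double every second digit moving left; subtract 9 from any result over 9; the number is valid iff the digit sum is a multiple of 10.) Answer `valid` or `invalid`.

From the right, keep odd positions and double even positions (subtract 9 from any doubled value over 9):
  doubled (positions 2,4,...): 8 7 1 5 1 2 2 → sum 26
  kept (positions 1,3,...): 1 8 3 6 4 7 4 5 → sum 38
Total = 64.
64 mod 10 = 4, so the number is invalid.

invalid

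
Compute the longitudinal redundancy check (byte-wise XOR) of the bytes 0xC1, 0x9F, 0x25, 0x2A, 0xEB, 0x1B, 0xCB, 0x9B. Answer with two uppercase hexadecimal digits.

F1

XOR the bytes together:
  start with 0xC1
  0xC1 ⊕ 0x9F = 0x5E
  0x5E ⊕ 0x25 = 0x7B
  0x7B ⊕ 0x2A = 0x51
  0x51 ⊕ 0xEB = 0xBA
  0xBA ⊕ 0x1B = 0xA1
  0xA1 ⊕ 0xCB = 0x6A
  0x6A ⊕ 0x9B = 0xF1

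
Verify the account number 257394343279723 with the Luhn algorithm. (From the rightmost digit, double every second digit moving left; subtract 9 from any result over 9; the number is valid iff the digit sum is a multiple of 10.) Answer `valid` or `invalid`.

From the right, keep odd positions and double even positions (subtract 9 from any doubled value over 9):
  doubled (positions 2,4,...): 4 9 4 8 8 6 1 → sum 40
  kept (positions 1,3,...): 3 7 7 3 3 9 7 2 → sum 41
Total = 81.
81 mod 10 = 1, so the number is invalid.

invalid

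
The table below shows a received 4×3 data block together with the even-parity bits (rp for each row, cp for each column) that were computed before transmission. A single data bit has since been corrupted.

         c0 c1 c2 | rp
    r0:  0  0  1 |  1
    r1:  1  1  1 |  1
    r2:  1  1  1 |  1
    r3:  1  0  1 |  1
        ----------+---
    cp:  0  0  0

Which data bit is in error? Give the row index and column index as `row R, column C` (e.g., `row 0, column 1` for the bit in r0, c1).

Recompute each row's even parity and compare to rp:
  r0: data parity 1, sent rp 1 → ok
  r1: data parity 1, sent rp 1 → ok
  r2: data parity 1, sent rp 1 → ok
  r3: data parity 0, sent rp 1 → mismatch
Recompute each column's even parity and compare to cp:
  c0: data parity 1, sent cp 0 → mismatch
  c1: data parity 0, sent cp 0 → ok
  c2: data parity 0, sent cp 0 → ok
Exactly one row (r3) and one column (c0) fail → the flipped bit is at their intersection.

row 3, column 0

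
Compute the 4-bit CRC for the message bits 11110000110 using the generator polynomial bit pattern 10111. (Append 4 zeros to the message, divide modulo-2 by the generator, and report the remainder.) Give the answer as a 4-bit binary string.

0110

Append 4 zeros: 111100001100000. Divide by 10111 (XOR where the leading bit is 1):
  pos 0: 11110 XOR 10111 = 01001
  pos 1: 10010 XOR 10111 = 00101
  pos 3: 10100 XOR 10111 = 00011
  pos 6: 11110 XOR 10111 = 01001
  pos 7: 10010 XOR 10111 = 00101
  pos 9: 10100 XOR 10111 = 00011
Remainder (last 4 bits) = 0110. This is the CRC / FCS.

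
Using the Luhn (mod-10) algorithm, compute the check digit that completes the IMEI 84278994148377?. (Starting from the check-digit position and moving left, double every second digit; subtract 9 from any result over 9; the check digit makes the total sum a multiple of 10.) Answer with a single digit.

Partial digits right→left: 7 7 3 8 4 1 4 9 9 8 7 2 4 8
Double every second digit counting from the check-digit position (so the 1st, 3rd, 5th, ... of the partial from the right).
  doubled (with −9 where >9): 5 6 8 8 9 5 8 → sum 49
  kept as-is: 7 8 1 9 8 2 8 → sum 43
Total = 49 + 43 = 92.
Check digit = (10 − (92 mod 10)) mod 10 = 8.

8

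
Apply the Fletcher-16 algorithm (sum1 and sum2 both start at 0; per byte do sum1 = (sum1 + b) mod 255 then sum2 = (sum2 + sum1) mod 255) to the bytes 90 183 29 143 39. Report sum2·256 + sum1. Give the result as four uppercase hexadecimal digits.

40E5

Running sums (mod 255):
  after byte 0 (90): sum1=90, sum2=90
  after byte 1 (183): sum1=18, sum2=108
  after byte 2 (29): sum1=47, sum2=155
  after byte 3 (143): sum1=190, sum2=90
  after byte 4 (39): sum1=229, sum2=64
Checksum = sum2·256 + sum1 = 64·256 + 229 = 16613 = 0x40E5.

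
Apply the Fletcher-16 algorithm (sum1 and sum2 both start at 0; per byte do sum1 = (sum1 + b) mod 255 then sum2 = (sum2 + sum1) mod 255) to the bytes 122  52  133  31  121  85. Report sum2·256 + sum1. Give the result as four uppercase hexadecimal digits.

9F22

Running sums (mod 255):
  after byte 0 (122): sum1=122, sum2=122
  after byte 1 (52): sum1=174, sum2=41
  after byte 2 (133): sum1=52, sum2=93
  after byte 3 (31): sum1=83, sum2=176
  after byte 4 (121): sum1=204, sum2=125
  after byte 5 (85): sum1=34, sum2=159
Checksum = sum2·256 + sum1 = 159·256 + 34 = 40738 = 0x9F22.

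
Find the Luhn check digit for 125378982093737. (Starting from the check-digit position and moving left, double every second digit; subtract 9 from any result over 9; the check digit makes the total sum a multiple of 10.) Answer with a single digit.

3

Partial digits right→left: 7 3 7 3 9 0 2 8 9 8 7 3 5 2 1
Double every second digit counting from the check-digit position (so the 1st, 3rd, 5th, ... of the partial from the right).
  doubled (with −9 where >9): 5 5 9 4 9 5 1 2 → sum 40
  kept as-is: 3 3 0 8 8 3 2 → sum 27
Total = 40 + 27 = 67.
Check digit = (10 − (67 mod 10)) mod 10 = 3.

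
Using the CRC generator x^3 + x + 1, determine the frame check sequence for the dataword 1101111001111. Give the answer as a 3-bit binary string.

010

Append 3 zeros: 1101111001111000. Divide by 1011 (XOR where the leading bit is 1):
  pos 0: 1101 XOR 1011 = 0110
  pos 1: 1101 XOR 1011 = 0110
  pos 2: 1101 XOR 1011 = 0110
  pos 3: 1101 XOR 1011 = 0110
  pos 4: 1100 XOR 1011 = 0111
  pos 5: 1110 XOR 1011 = 0101
  pos 6: 1011 XOR 1011 = 0000
  pos 10: 1110 XOR 1011 = 0101
  pos 11: 1010 XOR 1011 = 0001
Remainder (last 3 bits) = 010. This is the CRC / FCS.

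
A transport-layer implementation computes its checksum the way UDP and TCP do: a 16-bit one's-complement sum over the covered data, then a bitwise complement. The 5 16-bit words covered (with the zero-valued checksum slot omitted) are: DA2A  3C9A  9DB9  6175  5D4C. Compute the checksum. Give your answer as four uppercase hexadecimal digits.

8CBF

One's-complement addition (fold any carry out of bit 15 back into bit 0):
  0xDA2A + 0x3C9A = 0x116C4 → wrap carry → 0x16C5
  0x16C5 + 0x9DB9 = 0x0B47E
  0xB47E + 0x6175 = 0x115F3 → wrap carry → 0x15F4
  0x15F4 + 0x5D4C = 0x07340
One's-complement sum = 0x7340.
Checksum = ~0x7340 & 0xFFFF = 0x8CBF.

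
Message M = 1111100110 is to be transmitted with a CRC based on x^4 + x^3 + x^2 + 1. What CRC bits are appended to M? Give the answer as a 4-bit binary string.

Append 4 zeros: 11111001100000. Divide by 11101 (XOR where the leading bit is 1):
  pos 0: 11111 XOR 11101 = 00010
  pos 3: 10001 XOR 11101 = 01100
  pos 4: 11001 XOR 11101 = 00100
  pos 6: 10000 XOR 11101 = 01101
  pos 7: 11010 XOR 11101 = 00111
  pos 9: 11100 XOR 11101 = 00001
Remainder (last 4 bits) = 0001. This is the CRC / FCS.

0001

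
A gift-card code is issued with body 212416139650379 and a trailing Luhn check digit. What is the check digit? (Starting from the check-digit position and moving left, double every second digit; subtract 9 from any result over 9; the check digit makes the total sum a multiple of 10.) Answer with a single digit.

Partial digits right→left: 9 7 3 0 5 6 9 3 1 6 1 4 2 1 2
Double every second digit counting from the check-digit position (so the 1st, 3rd, 5th, ... of the partial from the right).
  doubled (with −9 where >9): 9 6 1 9 2 2 4 4 → sum 37
  kept as-is: 7 0 6 3 6 4 1 → sum 27
Total = 37 + 27 = 64.
Check digit = (10 − (64 mod 10)) mod 10 = 6.

6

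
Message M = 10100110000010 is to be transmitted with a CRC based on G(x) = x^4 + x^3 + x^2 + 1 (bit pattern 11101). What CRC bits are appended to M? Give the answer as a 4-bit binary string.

Append 4 zeros: 101001100000100000. Divide by 11101 (XOR where the leading bit is 1):
  pos 0: 10100 XOR 11101 = 01001
  pos 1: 10011 XOR 11101 = 01110
  pos 2: 11101 XOR 11101 = 00000
  pos 12: 10000 XOR 11101 = 01101
  pos 13: 11010 XOR 11101 = 00111
Remainder (last 4 bits) = 0111. This is the CRC / FCS.

0111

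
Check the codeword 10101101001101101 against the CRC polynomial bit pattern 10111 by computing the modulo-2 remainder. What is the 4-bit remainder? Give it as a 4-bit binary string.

0000

Modulo-2 division of 10101101001101101 by 10111:
  pos 0: 10101 XOR 10111 = 00010
  pos 3: 10101 XOR 10111 = 00010
  pos 6: 10001 XOR 10111 = 00110
  pos 8: 11010 XOR 10111 = 01101
  pos 9: 11011 XOR 10111 = 01100
  pos 10: 11001 XOR 10111 = 01110
  pos 11: 11100 XOR 10111 = 01011
  pos 12: 10111 XOR 10111 = 00000
Remainder = 0000 (zero — the frame passes the CRC check).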